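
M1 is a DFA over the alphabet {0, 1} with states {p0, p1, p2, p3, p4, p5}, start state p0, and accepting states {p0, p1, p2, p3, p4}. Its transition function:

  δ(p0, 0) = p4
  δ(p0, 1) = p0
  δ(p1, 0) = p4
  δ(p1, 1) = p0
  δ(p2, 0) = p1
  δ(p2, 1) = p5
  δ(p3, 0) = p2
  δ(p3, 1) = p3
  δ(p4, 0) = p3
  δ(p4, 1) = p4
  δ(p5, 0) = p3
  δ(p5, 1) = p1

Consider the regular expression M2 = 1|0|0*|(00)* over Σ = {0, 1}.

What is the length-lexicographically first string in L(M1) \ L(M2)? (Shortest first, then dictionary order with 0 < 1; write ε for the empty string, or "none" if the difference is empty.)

01

The string 01 is accepted by M1 but not by M2.
No shorter string lies in the difference, and 01 is the lexicographically first length-2 string in L(M1) \ L(M2).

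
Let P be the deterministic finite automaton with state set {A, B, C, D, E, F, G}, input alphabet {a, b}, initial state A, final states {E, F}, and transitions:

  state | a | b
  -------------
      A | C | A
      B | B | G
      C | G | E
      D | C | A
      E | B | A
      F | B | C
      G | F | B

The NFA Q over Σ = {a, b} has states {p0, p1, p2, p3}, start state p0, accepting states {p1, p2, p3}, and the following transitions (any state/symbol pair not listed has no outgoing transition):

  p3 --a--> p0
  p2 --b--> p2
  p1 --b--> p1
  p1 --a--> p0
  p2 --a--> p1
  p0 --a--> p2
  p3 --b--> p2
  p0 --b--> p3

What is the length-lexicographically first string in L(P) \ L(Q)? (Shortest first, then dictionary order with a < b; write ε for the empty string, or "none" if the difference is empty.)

The string aaa is accepted by P but not by Q.
No shorter string lies in the difference, and aaa is the lexicographically first length-3 string in L(P) \ L(Q).

aaa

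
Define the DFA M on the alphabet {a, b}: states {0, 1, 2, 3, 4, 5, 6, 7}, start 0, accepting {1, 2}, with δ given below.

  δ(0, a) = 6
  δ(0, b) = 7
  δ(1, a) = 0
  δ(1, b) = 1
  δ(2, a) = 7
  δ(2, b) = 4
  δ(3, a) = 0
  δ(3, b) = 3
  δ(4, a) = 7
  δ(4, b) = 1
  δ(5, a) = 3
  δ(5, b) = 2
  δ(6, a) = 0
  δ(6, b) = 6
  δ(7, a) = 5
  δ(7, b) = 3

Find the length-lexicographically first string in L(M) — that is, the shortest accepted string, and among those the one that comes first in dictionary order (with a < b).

A breadth-first search from 0 reaches an accepting state first via the path 0 → 7 → 5 → 2 on input bab.
No string of length < 3 is accepted (BFS exhausts all shorter strings without reaching an accepting state), and bab is the lexicographically least accepting string of length 3.

bab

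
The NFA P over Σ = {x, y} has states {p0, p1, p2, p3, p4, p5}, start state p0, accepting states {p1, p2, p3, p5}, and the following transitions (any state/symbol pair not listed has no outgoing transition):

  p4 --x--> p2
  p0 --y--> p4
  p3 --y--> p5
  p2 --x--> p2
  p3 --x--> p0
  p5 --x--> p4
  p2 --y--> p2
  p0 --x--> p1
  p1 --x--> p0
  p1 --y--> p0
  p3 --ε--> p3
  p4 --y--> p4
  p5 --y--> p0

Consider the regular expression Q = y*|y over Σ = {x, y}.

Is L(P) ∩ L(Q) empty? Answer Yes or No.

Yes

Converting the expression Q to a DFA (subset construction, then merging equivalent states) gives the minimal DFA with states {q0, q1}, start state q0, accepting states {q0} and transitions q0: x→q1, y→q0; q1: x→q1, y→q1.
Exploring the product automaton P × Q from the start pair (p0, q0), following both machines on each input symbol, reaches 6 state pairs: (p0, q0), (p1, q1), (p4, q0), (p0, q1), (p2, q1), (p4, q1).
P accepts in {p1, p2, p3, p5} and Q accepts in {q0}; no reachable pair has both components accepting, so no string drives both machines to acceptance simultaneously and L(P) ∩ L(Q) = ∅.
So no string is accepted by both, and the intersection is empty.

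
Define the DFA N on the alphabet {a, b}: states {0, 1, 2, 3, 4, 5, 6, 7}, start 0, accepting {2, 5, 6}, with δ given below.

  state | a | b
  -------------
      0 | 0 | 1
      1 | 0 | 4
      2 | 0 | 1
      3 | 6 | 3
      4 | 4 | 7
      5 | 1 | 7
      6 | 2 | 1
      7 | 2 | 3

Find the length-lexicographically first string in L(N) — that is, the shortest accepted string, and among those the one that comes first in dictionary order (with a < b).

A breadth-first search from 0 reaches an accepting state first via the path 0 → 1 → 4 → 7 → 2 on input bbba.
No string of length < 4 is accepted (BFS exhausts all shorter strings without reaching an accepting state), and bbba is the lexicographically least accepting string of length 4.

bbba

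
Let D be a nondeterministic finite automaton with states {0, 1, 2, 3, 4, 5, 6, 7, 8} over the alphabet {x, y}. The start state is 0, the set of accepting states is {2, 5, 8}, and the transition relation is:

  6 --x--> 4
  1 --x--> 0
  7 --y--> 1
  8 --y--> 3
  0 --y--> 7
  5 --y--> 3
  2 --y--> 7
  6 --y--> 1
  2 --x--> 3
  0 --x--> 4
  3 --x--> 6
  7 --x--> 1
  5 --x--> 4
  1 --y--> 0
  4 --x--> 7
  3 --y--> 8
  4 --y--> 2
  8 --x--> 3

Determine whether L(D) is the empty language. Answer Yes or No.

The string xy is accepted: the run 0 → 4 → 2 ends in the accepting state 2.
Since at least one string is accepted, L(D) is not empty.

No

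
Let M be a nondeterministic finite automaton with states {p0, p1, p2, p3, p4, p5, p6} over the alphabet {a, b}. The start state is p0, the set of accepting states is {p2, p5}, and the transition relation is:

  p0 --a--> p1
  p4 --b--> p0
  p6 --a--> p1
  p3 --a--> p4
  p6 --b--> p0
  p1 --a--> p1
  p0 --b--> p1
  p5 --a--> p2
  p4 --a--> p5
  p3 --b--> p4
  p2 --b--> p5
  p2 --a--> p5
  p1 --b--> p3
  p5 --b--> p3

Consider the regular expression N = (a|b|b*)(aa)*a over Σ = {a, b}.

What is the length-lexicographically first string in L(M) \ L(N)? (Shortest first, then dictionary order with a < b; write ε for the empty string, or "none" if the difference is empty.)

abaa

The string abaa is accepted by M but not by N.
No shorter string lies in the difference, and abaa is the lexicographically first length-4 string in L(M) \ L(N).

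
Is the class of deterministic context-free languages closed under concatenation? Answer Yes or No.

No

Take L₁ = {ε, c} (finite, hence regular and DCFL) and L₂ = {c aⁿbⁿ : n≥0} ∪ {cc aⁿb²ⁿ : n≥0} (a DCFL: the number of leading c's tells the DPDA whether to pop one stack symbol per b or per two b's). Then L₁L₂ ∩ cca⁺b* = {cc aⁿbⁿ : n≥1} ∪ {cc aⁿb²ⁿ : n≥1}. If L₁L₂ were a DCFL, so would be this intersection with a regular set, and a DPDA for it started from its configuration after reading cc would accept {aⁿbⁿ : n≥1} ∪ {aⁿb²ⁿ : n≥1}, which no deterministic PDA accepts (a DPDA for it would have a single run on aⁿb²ⁿ, accepting after the prefix aⁿbⁿ and accepting again after n more b's; an ordinary PDA that simulates it on a's and b's and, at any moment when it is accepting, may switch to reading only a fresh letter d while feeding each d to the simulation as a b, would accept aⁱbʲdᵏ (k≥1) exactly when both aⁱbʲ and aⁱbʲ⁺ᵏ are in the language, i.e. its language intersected with the regular set a*b*d⁺ would be exactly {aⁿbⁿdⁿ : n≥1} — impossible, since context-free languages are closed under intersection with regular sets and {aⁿbⁿdⁿ} is not context-free). Hence L₁L₂ is not a DCFL.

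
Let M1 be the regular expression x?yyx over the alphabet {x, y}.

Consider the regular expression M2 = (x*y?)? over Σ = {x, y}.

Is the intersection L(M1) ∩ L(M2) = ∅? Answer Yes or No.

Yes

Converting the expression M1 to a DFA (subset construction, then merging equivalent states) gives the minimal DFA with states {r0, r1, r2, r3, r4, r5}, start state r0, accepting states {r5} and transitions r0: x→r1, y→r2; r1: x→r3, y→r2; r2: x→r3, y→r4; r3: x→r3, y→r3; r4: x→r5, y→r3; r5: x→r3, y→r3.
Converting the expression M2 to a DFA (subset construction, then merging equivalent states) gives the minimal DFA with states {t0, t1, t2}, start state t0, accepting states {t0, t1} and transitions t0: x→t0, y→t1; t1: x→t2, y→t2; t2: x→t2, y→t2.
Exploring the product automaton M1 × M2 from the start pair (r0, t0), following both machines on each input symbol, reaches 8 state pairs: (r0, t0), (r1, t0), (r2, t1), (r3, t0), (r3, t2), (r4, t2), (r3, t1), (r5, t2).
M1 accepts in {r5} and M2 accepts in {t0, t1}; no reachable pair has both components accepting, so no string drives both machines to acceptance simultaneously and L(M1) ∩ L(M2) = ∅.
So no string is accepted by both, and the intersection is empty.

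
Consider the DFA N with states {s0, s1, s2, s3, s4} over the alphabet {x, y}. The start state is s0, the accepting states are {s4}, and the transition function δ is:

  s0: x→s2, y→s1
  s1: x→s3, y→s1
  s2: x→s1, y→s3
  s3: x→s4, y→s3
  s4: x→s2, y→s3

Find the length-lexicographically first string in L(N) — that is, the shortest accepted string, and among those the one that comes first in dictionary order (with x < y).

A breadth-first search from s0 reaches an accepting state first via the path s0 → s2 → s3 → s4 on input xyx.
No string of length < 3 is accepted (BFS exhausts all shorter strings without reaching an accepting state), and xyx is the lexicographically least accepting string of length 3.

xyx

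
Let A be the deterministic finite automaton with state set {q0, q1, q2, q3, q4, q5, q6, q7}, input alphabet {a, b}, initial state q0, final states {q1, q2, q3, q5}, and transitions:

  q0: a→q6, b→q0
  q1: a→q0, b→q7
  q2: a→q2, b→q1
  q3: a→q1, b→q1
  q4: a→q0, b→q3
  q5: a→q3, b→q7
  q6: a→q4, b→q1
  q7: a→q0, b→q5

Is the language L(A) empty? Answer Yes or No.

No

The string ab is accepted: the run q0 → q6 → q1 ends in the accepting state q1.
Since at least one string is accepted, L(A) is not empty.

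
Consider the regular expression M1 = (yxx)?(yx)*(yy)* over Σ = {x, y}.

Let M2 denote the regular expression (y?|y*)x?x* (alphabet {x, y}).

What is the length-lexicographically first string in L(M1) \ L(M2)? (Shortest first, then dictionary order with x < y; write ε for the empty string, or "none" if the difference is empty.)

The string yxyx is accepted by M1 but not by M2.
No shorter string lies in the difference, and yxyx is the lexicographically first length-4 string in L(M1) \ L(M2).

yxyx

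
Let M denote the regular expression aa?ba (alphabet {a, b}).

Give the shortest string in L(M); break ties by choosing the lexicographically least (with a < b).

aba

By inspection of the expression, no string of length less than 3 matches, and aba is the lexicographically first match of length 3.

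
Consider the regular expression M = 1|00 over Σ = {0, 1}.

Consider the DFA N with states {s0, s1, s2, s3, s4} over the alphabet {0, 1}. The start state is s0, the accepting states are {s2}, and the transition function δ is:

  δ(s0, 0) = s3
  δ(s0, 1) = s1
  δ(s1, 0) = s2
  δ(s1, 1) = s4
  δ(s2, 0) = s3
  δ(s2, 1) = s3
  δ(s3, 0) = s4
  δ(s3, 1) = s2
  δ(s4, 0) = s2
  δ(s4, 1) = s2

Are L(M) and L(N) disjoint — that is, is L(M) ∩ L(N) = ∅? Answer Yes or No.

Yes

Converting the expression M to a DFA (subset construction, then merging equivalent states) gives the minimal DFA with states {m0, m1, m2, m3}, start state m0, accepting states {m2} and transitions m0: 0→m1, 1→m2; m1: 0→m2, 1→m3; m2: 0→m3, 1→m3; m3: 0→m3, 1→m3.
Exploring the product automaton M × N from the start pair (m0, s0), following both machines on each input symbol, reaches 7 state pairs: (m0, s0), (m1, s3), (m2, s1), (m2, s4), (m3, s2), (m3, s4), (m3, s3).
M accepts in {m2} and N accepts in {s2}; no reachable pair has both components accepting, so no string drives both machines to acceptance simultaneously and L(M) ∩ L(N) = ∅.
So no string is accepted by both, and the intersection is empty.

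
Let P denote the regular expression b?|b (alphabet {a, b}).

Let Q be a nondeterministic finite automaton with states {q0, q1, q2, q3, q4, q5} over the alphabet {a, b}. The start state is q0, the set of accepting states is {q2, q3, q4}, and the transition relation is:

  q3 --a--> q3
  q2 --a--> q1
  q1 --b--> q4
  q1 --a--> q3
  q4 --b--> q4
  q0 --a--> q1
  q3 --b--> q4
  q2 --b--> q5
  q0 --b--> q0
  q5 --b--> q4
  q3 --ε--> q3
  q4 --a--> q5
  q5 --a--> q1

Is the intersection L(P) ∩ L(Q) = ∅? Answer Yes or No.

Yes

Converting the expression P to a DFA (subset construction, then merging equivalent states) gives the minimal DFA with states {p0, p1, p2}, start state p0, accepting states {p0, p2} and transitions p0: a→p1, b→p2; p1: a→p1, b→p1; p2: a→p1, b→p1.
Exploring the product automaton P × Q from the start pair (p0, q0), following both machines on each input symbol, reaches 7 state pairs: (p0, q0), (p1, q1), (p2, q0), (p1, q3), (p1, q4), (p1, q0), (p1, q5).
P accepts in {p0, p2} and Q accepts in {q2, q3, q4}; no reachable pair has both components accepting, so no string drives both machines to acceptance simultaneously and L(P) ∩ L(Q) = ∅.
So no string is accepted by both, and the intersection is empty.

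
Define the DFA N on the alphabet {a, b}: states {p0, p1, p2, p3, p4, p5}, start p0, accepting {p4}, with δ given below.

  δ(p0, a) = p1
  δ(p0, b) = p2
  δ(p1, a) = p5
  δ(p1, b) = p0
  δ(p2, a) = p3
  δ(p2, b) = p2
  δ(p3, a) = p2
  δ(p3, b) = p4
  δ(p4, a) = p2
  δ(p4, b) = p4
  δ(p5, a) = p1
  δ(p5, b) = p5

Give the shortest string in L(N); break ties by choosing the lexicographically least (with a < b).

A breadth-first search from p0 reaches an accepting state first via the path p0 → p2 → p3 → p4 on input bab.
No string of length < 3 is accepted (BFS exhausts all shorter strings without reaching an accepting state), and bab is the lexicographically least accepting string of length 3.

bab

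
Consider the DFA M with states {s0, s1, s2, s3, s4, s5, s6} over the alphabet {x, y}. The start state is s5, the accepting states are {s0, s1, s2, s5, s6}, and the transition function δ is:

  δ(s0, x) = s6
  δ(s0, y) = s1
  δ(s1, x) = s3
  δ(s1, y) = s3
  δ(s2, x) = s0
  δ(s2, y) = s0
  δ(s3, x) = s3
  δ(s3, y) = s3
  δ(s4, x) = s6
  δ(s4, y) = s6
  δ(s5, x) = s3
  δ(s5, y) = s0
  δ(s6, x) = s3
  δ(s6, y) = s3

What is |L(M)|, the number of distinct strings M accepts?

The useful subgraph on states {s0, s1, s5, s6} is acyclic, so L(M) is finite; the longest accepting path visits 3 useful states, giving maximum string length 2.
Counting accepting paths from s5 by length: 1 of length 0, 1 of length 1, 2 of length 2. Total 4.

4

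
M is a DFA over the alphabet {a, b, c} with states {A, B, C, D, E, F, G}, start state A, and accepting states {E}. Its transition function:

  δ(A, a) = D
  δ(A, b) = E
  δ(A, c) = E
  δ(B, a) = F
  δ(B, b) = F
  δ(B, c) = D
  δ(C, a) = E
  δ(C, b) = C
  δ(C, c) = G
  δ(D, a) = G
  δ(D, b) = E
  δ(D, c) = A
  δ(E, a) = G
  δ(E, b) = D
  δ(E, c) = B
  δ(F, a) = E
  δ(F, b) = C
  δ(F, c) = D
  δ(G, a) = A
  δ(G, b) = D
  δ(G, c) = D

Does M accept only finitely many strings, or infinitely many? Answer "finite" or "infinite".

State A is reachable from the start and can reach an accepting state, and it lies on the cycle A → D → A.
Traversing that cycle any number of times yields accepted strings of unbounded length, so the language is infinite.

infinite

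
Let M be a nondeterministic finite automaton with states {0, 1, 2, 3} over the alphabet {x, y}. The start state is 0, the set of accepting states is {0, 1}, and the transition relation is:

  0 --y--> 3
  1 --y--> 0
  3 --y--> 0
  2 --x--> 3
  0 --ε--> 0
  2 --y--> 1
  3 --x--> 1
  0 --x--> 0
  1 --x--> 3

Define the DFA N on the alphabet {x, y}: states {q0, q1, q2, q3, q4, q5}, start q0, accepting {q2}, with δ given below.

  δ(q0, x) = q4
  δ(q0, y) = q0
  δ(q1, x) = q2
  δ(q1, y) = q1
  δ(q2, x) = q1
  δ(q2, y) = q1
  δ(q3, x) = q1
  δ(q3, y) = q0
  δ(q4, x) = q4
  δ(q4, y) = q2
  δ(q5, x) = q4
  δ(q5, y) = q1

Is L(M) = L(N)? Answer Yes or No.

The empty string ε is accepted by M but rejected by N.
So L(M) ≠ L(N).

No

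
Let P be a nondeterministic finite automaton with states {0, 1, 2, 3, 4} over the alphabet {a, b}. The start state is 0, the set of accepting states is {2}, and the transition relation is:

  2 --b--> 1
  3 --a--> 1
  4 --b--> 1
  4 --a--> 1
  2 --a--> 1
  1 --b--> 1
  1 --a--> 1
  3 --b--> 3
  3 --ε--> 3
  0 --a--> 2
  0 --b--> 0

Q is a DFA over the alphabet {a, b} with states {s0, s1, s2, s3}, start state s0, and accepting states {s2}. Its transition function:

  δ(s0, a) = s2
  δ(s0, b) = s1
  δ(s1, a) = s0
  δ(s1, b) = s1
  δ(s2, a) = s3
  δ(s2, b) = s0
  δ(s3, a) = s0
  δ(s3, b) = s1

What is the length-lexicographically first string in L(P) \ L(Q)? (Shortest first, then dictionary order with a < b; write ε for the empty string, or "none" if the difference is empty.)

ba

The string ba is accepted by P but not by Q.
No shorter string lies in the difference, and ba is the lexicographically first length-2 string in L(P) \ L(Q).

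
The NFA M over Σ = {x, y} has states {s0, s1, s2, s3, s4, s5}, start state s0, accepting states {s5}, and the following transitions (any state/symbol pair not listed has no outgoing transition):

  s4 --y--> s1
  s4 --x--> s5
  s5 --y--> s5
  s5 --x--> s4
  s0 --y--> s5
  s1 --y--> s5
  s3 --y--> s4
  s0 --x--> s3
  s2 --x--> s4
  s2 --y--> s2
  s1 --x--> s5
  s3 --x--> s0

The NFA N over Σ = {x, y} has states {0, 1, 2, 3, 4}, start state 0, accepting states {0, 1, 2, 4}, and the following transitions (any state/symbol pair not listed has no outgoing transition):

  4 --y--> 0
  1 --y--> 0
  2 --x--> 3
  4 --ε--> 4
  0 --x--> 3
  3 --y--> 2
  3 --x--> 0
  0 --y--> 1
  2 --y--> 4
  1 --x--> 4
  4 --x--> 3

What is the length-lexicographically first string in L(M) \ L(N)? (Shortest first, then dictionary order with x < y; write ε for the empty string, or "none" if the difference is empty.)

xyx

The string xyx is accepted by M but not by N.
No shorter string lies in the difference, and xyx is the lexicographically first length-3 string in L(M) \ L(N).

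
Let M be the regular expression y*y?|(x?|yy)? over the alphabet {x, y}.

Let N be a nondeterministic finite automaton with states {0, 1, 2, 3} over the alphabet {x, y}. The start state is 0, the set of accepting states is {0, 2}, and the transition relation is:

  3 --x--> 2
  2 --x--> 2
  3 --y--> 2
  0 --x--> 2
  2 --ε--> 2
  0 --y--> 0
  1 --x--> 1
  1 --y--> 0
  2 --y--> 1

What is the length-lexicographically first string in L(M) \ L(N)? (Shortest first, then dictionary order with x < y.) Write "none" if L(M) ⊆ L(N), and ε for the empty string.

Converting the expression M to a DFA (subset construction, then merging equivalent states) gives the minimal DFA with states {m0, m1, m2, m3}, start state m0, accepting states {m0, m1, m2} and transitions m0: x→m1, y→m2; m1: x→m3, y→m3; m2: x→m3, y→m2; m3: x→m3, y→m3.
Exploring the product automaton M × N from the start pair (m0, 0), following both machines on each input symbol, reaches 6 state pairs: (m0, 0), (m1, 2), (m2, 0), (m3, 2), (m3, 1), (m3, 0).
M accepts in {m0, m1, m2} and N accepts in {0, 2}. The reachable pairs whose M-component is accepting are (m0, 0), (m1, 2), (m2, 0); in each of them the N-component is accepting too, so the product for L(M) \ L(N) (M-component accepting, N-component rejecting) has no reachable accepting pair and the difference is empty.
So every string accepted by M is also accepted by N: L(M) \ L(N) = ∅ and there is no such string.

none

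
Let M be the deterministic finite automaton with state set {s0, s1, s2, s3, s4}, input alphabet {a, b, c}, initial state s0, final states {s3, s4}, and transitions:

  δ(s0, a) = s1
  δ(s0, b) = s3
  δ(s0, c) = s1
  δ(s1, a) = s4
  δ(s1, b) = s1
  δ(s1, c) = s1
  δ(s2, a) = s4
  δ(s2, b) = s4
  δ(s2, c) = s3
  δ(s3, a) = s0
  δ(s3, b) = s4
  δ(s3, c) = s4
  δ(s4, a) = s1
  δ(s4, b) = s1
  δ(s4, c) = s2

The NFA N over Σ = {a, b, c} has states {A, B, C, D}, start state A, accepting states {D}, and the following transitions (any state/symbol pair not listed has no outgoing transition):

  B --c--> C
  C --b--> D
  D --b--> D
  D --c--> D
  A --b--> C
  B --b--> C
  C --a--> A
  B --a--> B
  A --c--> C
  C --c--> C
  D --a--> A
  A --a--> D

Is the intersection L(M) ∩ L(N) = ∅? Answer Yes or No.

The string bb is accepted by both M and N.
Hence L(M) ∩ L(N) ≠ ∅.

No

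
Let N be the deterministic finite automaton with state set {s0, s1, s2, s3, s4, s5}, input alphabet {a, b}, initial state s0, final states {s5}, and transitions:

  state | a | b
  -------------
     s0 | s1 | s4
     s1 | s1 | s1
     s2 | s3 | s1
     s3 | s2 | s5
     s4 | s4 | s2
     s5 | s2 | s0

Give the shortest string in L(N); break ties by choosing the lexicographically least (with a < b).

bbab

A breadth-first search from s0 reaches an accepting state first via the path s0 → s4 → s2 → s3 → s5 on input bbab.
No string of length < 4 is accepted (BFS exhausts all shorter strings without reaching an accepting state), and bbab is the lexicographically least accepting string of length 4.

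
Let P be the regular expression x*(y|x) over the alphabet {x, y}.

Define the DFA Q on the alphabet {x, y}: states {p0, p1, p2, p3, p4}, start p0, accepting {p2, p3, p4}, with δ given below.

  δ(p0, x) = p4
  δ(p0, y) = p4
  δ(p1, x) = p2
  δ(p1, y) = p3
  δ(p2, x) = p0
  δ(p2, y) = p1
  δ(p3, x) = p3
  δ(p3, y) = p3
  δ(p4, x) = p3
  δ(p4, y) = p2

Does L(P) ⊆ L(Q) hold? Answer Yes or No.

Converting the expression P to a DFA (subset construction, then merging equivalent states) gives the minimal DFA with states {r0, r1, r2, r3}, start state r0, accepting states {r1, r2} and transitions r0: x→r1, y→r2; r1: x→r1, y→r2; r2: x→r3, y→r3; r3: x→r3, y→r3.
Exploring the product automaton P × Q from the start pair (r0, p0), following both machines on each input symbol, reaches 11 state pairs: (r0, p0), (r1, p4), (r2, p4), (r1, p3), (r2, p2), (r3, p3), (r3, p2), (r2, p3), (r3, p0), (r3, p1), (r3, p4).
P accepts in {r1, r2} and Q accepts in {p2, p3, p4}. The reachable pairs whose P-component is accepting are (r1, p4), (r2, p4), (r1, p3), (r2, p2), (r2, p3); in each of them the Q-component is accepting too, so the product for L(P) \ L(Q) (P-component accepting, Q-component rejecting) has no reachable accepting pair and the difference is empty.
Hence every string in L(P) is also in L(Q).

Yes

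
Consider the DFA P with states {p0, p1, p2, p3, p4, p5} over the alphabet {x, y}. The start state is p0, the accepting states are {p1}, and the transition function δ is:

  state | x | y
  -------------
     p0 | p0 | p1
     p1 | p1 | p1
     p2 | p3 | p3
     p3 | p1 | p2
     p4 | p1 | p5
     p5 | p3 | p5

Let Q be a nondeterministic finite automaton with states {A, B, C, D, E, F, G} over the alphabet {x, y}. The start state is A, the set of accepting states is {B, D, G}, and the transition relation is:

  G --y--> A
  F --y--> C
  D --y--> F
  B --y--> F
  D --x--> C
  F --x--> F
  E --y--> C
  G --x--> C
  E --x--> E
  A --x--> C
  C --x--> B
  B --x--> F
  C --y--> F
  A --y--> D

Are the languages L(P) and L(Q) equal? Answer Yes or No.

The string xy is accepted by P but rejected by Q.
So L(P) ≠ L(Q).

No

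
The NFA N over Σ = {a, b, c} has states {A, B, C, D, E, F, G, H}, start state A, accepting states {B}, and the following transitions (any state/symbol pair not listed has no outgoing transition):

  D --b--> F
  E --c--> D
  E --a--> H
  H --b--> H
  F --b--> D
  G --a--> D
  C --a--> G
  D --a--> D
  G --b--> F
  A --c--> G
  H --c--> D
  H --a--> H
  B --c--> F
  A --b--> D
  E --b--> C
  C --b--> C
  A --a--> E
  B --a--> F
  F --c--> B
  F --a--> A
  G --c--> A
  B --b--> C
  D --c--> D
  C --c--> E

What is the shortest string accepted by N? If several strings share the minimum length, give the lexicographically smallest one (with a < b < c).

bbc

A breadth-first search from A reaches an accepting state first via the path A → D → F → B on input bbc.
No string of length < 3 is accepted (BFS exhausts all shorter strings without reaching an accepting state), and bbc is the lexicographically least accepting string of length 3.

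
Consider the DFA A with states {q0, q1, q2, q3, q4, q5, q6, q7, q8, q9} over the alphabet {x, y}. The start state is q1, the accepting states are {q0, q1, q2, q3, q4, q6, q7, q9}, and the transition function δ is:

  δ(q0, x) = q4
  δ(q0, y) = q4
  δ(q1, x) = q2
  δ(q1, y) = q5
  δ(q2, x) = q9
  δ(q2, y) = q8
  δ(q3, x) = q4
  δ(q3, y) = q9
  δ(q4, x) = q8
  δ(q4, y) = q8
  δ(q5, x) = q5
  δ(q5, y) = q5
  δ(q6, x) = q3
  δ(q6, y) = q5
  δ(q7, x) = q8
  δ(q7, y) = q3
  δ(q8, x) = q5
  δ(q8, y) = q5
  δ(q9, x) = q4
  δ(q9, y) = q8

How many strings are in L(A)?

The useful subgraph on states {q1, q2, q4, q9} is acyclic, so L(A) is finite; the longest accepting path visits 4 useful states, giving maximum string length 3.
Counting accepting paths from q1 by length: 1 of length 0, 1 of length 1, 1 of length 2, 1 of length 3. Total 4.

4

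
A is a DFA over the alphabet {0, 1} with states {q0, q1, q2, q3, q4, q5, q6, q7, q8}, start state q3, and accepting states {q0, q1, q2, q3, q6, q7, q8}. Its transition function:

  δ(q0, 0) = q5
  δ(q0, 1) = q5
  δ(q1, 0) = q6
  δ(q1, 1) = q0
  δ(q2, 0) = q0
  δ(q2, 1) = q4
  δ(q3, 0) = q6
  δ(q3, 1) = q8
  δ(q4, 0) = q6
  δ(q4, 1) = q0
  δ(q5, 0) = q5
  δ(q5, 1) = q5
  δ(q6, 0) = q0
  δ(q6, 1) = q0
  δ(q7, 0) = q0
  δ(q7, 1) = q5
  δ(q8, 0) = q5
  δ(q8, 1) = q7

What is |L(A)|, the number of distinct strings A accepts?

The useful subgraph on states {q0, q3, q6, q7, q8} is acyclic, so L(A) is finite; the longest accepting path visits 4 useful states, giving maximum string length 3.
Counting accepting paths from q3 by length: 1 of length 0, 2 of length 1, 3 of length 2, 1 of length 3. Total 7.

7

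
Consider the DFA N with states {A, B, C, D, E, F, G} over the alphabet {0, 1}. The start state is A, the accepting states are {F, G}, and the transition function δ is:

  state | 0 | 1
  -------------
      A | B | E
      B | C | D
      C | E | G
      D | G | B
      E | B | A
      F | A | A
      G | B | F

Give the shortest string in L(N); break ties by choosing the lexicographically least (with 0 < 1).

001

A breadth-first search from A reaches an accepting state first via the path A → B → C → G on input 001.
No string of length < 3 is accepted (BFS exhausts all shorter strings without reaching an accepting state), and 001 is the lexicographically least accepting string of length 3.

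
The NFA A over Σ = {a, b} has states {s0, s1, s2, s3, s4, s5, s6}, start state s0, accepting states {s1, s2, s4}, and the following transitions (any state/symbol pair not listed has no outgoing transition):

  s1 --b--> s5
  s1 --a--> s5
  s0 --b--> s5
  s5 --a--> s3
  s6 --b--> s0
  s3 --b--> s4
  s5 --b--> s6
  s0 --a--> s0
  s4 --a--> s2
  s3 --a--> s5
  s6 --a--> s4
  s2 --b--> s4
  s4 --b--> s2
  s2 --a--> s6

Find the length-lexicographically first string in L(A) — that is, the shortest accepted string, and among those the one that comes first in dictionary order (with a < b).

bab

A breadth-first search from s0 reaches an accepting state first via the path s0 → s5 → s3 → s4 on input bab.
No string of length < 3 is accepted (BFS exhausts all shorter strings without reaching an accepting state), and bab is the lexicographically least accepting string of length 3.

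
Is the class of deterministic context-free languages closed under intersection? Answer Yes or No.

No

DCFLs are closed under complement (normalise the DPDA to read all of its input, then flip the verdict). If they were also closed under intersection, De Morgan would make them closed under union; but {aⁿbⁿ : n≥0} and {aⁿb²ⁿ : n≥0} are DCFLs (push the a's; pop one per b, respectively one per two b's) whose union no deterministic PDA accepts: a DPDA for it would have a single run on aⁿb²ⁿ, accepting after the prefix aⁿbⁿ and accepting again after n more b's; an ordinary PDA that simulates it on a's and b's and, at any moment when it is accepting, may switch to reading only a fresh letter c while feeding each c to the simulation as a b, would accept aⁱbʲcᵏ (k≥1) exactly when both aⁱbʲ and aⁱbʲ⁺ᵏ are in the language, i.e. its language intersected with the regular set a*b*c⁺ would be exactly {aⁿbⁿcⁿ : n≥1} — impossible, since context-free languages are closed under intersection with regular sets and {aⁿbⁿcⁿ} is not context-free.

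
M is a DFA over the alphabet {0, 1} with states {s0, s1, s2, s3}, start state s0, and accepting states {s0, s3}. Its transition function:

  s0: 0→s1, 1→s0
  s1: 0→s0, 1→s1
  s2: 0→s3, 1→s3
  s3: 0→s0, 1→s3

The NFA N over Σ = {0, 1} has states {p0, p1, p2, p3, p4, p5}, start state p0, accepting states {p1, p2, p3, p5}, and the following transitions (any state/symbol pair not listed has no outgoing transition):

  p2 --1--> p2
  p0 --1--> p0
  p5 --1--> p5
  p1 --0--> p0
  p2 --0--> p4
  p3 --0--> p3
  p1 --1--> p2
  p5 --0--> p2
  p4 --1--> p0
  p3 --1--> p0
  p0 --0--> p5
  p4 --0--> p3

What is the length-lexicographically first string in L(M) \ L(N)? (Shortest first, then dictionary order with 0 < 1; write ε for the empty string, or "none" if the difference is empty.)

The empty string ε is accepted by M but not by N.
Since ε is the unique shortest string, it is the required witness.

ε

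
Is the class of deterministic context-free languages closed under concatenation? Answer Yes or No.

Take L₁ = {ε, c} (finite, hence regular and DCFL) and L₂ = {c aⁿbⁿ : n≥0} ∪ {cc aⁿb²ⁿ : n≥0} (a DCFL: the number of leading c's tells the DPDA whether to pop one stack symbol per b or per two b's). Then L₁L₂ ∩ cca⁺b* = {cc aⁿbⁿ : n≥1} ∪ {cc aⁿb²ⁿ : n≥1}. If L₁L₂ were a DCFL, so would be this intersection with a regular set, and a DPDA for it started from its configuration after reading cc would accept {aⁿbⁿ : n≥1} ∪ {aⁿb²ⁿ : n≥1}, which no deterministic PDA accepts (a DPDA for it would have a single run on aⁿb²ⁿ, accepting after the prefix aⁿbⁿ and accepting again after n more b's; an ordinary PDA that simulates it on a's and b's and, at any moment when it is accepting, may switch to reading only a fresh letter d while feeding each d to the simulation as a b, would accept aⁱbʲdᵏ (k≥1) exactly when both aⁱbʲ and aⁱbʲ⁺ᵏ are in the language, i.e. its language intersected with the regular set a*b*d⁺ would be exactly {aⁿbⁿdⁿ : n≥1} — impossible, since context-free languages are closed under intersection with regular sets and {aⁿbⁿdⁿ} is not context-free). Hence L₁L₂ is not a DCFL.

No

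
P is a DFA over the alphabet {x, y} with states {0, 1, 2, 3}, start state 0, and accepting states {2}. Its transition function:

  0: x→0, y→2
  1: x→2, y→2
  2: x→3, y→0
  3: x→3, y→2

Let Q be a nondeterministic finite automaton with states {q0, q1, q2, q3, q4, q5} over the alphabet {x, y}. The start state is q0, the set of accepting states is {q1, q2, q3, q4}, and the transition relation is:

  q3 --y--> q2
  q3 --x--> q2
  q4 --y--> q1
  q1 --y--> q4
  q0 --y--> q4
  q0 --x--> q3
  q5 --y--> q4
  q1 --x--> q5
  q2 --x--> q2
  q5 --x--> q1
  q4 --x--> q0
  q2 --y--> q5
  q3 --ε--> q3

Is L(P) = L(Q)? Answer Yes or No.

The string xxy is accepted by P but rejected by Q.
So L(P) ≠ L(Q).

No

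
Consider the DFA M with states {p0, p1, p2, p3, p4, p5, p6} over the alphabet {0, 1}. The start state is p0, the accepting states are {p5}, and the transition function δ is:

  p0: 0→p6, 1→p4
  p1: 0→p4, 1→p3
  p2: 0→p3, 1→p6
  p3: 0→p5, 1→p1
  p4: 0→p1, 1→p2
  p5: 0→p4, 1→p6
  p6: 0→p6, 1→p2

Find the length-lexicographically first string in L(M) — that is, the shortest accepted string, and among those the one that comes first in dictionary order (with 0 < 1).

0100

A breadth-first search from p0 reaches an accepting state first via the path p0 → p6 → p2 → p3 → p5 on input 0100.
No string of length < 4 is accepted (BFS exhausts all shorter strings without reaching an accepting state), and 0100 is the lexicographically least accepting string of length 4.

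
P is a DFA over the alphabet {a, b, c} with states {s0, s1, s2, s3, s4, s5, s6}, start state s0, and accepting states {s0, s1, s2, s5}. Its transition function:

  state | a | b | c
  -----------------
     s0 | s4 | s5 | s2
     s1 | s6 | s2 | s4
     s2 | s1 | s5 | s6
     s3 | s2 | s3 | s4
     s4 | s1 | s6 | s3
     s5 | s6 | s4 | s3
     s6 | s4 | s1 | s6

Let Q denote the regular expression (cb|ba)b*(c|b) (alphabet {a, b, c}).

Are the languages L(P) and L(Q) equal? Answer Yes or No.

No

The empty string ε is accepted by P but rejected by Q.
So L(P) ≠ L(Q).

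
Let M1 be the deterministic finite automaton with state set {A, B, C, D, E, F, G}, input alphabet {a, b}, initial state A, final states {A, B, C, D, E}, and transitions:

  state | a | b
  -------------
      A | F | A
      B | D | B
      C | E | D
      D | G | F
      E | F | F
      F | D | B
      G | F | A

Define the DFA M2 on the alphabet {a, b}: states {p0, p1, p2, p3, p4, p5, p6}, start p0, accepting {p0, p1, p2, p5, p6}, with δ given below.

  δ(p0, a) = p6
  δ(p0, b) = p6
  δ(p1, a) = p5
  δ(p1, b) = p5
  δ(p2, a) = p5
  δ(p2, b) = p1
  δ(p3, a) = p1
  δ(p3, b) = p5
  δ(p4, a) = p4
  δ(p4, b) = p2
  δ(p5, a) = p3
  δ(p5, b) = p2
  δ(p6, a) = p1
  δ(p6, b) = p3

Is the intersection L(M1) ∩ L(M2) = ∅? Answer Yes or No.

The empty string ε is accepted by both M1 and M2.
Hence L(M1) ∩ L(M2) ≠ ∅.

No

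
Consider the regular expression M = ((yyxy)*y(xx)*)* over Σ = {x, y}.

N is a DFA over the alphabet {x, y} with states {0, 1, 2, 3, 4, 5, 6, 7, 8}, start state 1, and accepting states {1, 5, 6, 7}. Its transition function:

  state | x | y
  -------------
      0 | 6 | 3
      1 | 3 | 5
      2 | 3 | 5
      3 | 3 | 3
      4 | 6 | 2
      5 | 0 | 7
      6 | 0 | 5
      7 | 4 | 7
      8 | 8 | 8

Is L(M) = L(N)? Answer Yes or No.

Yes

Converting the expression M to a DFA (subset construction, then merging equivalent states) gives the minimal DFA with states {m0, m1, m2, m3, m4, m5, m6, m7}, start state m0, accepting states {m0, m2, m4, m5} and transitions m0: x→m1, y→m2; m1: x→m1, y→m1; m2: x→m3, y→m4; m3: x→m5, y→m1; m4: x→m6, y→m4; m5: x→m3, y→m2; m6: x→m5, y→m7; m7: x→m1, y→m2.
Exploring the product automaton M × N from the start pair (m0, 1), following both machines on each input symbol, reaches 8 state pairs: (m0, 1), (m1, 3), (m2, 5), (m3, 0), (m4, 7), (m5, 6), (m6, 4), (m7, 2).
M accepts in {m0, m2, m4, m5} and N accepts in {1, 5, 6, 7}. In every reachable pair the two components are either both accepting — (m0, 1), (m2, 5), (m4, 7), (m5, 6) — or both non-accepting, so no string is accepted by exactly one of the machines: L(M) \ L(N) and L(N) \ L(M) are both empty.
Hence every string is accepted by M iff it is accepted by N, and the two languages coincide.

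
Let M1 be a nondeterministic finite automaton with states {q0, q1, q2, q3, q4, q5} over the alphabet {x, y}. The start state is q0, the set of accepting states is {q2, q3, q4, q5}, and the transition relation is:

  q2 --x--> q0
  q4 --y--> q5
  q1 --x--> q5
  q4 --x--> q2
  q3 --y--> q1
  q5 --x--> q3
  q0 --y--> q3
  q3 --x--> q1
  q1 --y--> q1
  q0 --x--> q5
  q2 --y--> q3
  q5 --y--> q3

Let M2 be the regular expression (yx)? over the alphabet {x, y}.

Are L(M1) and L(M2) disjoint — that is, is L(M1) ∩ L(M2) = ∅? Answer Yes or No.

Yes

Converting the expression M2 to a DFA (subset construction, then merging equivalent states) gives the minimal DFA with states {r0, r1, r2, r3}, start state r0, accepting states {r0, r3} and transitions r0: x→r1, y→r2; r1: x→r1, y→r1; r2: x→r3, y→r1; r3: x→r1, y→r1.
Exploring the product automaton M1 × M2 from the start pair (q0, r0), following both machines on each input symbol, reaches 6 state pairs: (q0, r0), (q5, r1), (q3, r2), (q3, r1), (q1, r3), (q1, r1).
M1 accepts in {q2, q3, q4, q5} and M2 accepts in {r0, r3}; no reachable pair has both components accepting, so no string drives both machines to acceptance simultaneously and L(M1) ∩ L(M2) = ∅.
So no string is accepted by both, and the intersection is empty.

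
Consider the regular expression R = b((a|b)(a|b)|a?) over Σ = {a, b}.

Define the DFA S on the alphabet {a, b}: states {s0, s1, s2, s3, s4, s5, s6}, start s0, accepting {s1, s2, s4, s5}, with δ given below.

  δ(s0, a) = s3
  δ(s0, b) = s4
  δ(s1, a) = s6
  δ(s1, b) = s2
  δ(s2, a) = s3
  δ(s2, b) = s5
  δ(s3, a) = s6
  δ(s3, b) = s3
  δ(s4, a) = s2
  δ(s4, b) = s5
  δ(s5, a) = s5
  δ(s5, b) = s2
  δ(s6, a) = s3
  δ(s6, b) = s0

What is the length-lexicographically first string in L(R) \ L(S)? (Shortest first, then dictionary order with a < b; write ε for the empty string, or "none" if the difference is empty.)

baa

The string baa is accepted by R but not by S.
No shorter string lies in the difference, and baa is the lexicographically first length-3 string in L(R) \ L(S).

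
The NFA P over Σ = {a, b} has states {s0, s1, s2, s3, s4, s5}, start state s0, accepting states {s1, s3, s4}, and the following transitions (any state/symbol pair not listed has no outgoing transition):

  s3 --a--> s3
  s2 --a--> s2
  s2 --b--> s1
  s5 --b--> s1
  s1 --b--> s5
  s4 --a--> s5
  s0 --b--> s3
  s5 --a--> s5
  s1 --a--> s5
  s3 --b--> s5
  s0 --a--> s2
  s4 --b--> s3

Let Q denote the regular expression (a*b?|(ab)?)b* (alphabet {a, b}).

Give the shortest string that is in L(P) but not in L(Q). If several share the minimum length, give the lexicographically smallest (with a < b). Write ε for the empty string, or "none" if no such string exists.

ba

The string ba is accepted by P but not by Q.
No shorter string lies in the difference, and ba is the lexicographically first length-2 string in L(P) \ L(Q).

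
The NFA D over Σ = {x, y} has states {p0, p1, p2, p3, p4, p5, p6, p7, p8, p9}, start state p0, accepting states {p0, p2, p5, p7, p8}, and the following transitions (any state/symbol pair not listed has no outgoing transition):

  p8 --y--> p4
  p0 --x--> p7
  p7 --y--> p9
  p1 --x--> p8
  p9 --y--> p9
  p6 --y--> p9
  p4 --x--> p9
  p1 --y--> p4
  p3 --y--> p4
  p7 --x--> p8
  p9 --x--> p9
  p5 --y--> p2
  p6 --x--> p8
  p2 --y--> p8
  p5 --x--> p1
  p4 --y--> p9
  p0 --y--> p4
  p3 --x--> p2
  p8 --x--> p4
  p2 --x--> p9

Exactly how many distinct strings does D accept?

The useful subgraph on states {p0, p7, p8} is acyclic, so L(D) is finite; the longest accepting path visits 3 useful states, giving maximum string length 2.
Counting accepting paths from p0 by length: 1 of length 0, 1 of length 1, 1 of length 2. Total 3.

3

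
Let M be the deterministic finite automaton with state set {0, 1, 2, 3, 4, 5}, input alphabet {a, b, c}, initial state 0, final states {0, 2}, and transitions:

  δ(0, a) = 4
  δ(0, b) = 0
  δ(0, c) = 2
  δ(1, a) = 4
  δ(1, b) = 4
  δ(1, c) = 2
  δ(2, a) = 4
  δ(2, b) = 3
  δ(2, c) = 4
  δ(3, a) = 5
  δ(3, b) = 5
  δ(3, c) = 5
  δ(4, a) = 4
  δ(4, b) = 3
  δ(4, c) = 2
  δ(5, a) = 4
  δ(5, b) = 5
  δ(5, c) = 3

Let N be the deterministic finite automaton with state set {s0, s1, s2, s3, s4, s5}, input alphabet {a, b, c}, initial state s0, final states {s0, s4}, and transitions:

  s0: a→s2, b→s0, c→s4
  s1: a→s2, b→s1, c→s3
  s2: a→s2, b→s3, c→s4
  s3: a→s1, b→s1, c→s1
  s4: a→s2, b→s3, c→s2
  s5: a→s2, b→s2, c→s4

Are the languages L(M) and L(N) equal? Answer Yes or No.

Exploring the product automaton M × N from the start pair (0, s0), following both machines on each input symbol, reaches 5 state pairs: (0, s0), (4, s2), (2, s4), (3, s3), (5, s1).
M accepts in {0, 2} and N accepts in {s0, s4}. In every reachable pair the two components are either both accepting — (0, s0), (2, s4) — or both non-accepting, so no string is accepted by exactly one of the machines: L(M) \ L(N) and L(N) \ L(M) are both empty.
Hence every string is accepted by M iff it is accepted by N, and the two languages coincide.

Yes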